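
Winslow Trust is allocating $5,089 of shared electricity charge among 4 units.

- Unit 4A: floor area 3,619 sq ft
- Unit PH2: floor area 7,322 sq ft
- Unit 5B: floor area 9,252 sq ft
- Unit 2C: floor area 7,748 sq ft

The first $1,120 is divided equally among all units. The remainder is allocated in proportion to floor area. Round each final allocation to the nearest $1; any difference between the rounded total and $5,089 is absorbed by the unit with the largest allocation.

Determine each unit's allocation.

Unit 4A: $794 · Unit PH2: $1,320 · Unit 5B: $1,594 · Unit 2C: $1,381

Equal tier: $1,120 ÷ 4 = $280 apiece.
Remainder $3,969 by floor area (total 27,941): Unit 4A 514.08 → $514; Unit PH2 1,040.09 → $1,040; Unit 5B 1,314.24 → $1,314; Unit 2C 1,100.60 → $1,101.
Totals: Unit 4A $280 + $514 = $794; Unit PH2 $280 + $1,040 = $1,320; Unit 5B $280 + $1,314 = $1,594; Unit 2C $280 + $1,101 = $1,381.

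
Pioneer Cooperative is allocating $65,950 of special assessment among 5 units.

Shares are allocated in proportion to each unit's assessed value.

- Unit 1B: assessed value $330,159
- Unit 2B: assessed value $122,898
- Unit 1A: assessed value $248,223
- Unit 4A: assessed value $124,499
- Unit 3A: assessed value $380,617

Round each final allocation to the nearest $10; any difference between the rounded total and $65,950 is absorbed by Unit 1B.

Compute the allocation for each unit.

Assessed value total: 1,206,396.
Pro-rata amounts: Unit 1B 330,159/1,206,396 × $65,950 = 18,048.79; Unit 2B 122,898/1,206,396 × $65,950 = 6,718.46; Unit 1A 248,223/1,206,396 × $65,950 = 13,569.60; Unit 4A 124,499/1,206,396 × $65,950 = 6,805.98; Unit 3A 380,617/1,206,396 × $65,950 = 20,807.17.
After rounding ($10): Unit 1B $18,050; Unit 2B $6,720; Unit 1A $13,570; Unit 4A $6,810; Unit 3A $20,810. Sum = $65,960.
Difference $65,950 − $65,960 = −$10 applied to Unit 1B: Unit 1B becomes $18,040.

Unit 1B: $18,040 | Unit 2B: $6,720 | Unit 1A: $13,570 | Unit 4A: $6,810 | Unit 3A: $20,810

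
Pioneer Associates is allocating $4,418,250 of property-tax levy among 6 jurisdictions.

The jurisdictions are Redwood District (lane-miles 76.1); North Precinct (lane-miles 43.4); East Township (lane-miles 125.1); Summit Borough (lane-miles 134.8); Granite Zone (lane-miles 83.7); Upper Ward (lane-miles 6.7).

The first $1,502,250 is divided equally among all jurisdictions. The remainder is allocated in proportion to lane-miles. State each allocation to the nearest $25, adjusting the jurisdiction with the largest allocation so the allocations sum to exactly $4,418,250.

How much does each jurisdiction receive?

Equal tier: $1,502,250 ÷ 6 = $250,375 apiece.
Remainder $2,916,000 by lane-miles (total 469.8): Redwood District 472,344.83 → $472,350; North Precinct 269,379.31 → $269,375; East Township 776,482.76 → $776,475; Summit Borough 836,689.66 → $836,700; Granite Zone 519,517.24 → $519,525; Upper Ward 41,586.21 → $41,575.
Totals: Redwood District $250,375 + $472,350 = $722,725; North Precinct $250,375 + $269,375 = $519,750; East Township $250,375 + $776,475 = $1,026,850; Summit Borough $250,375 + $836,700 = $1,087,075; Granite Zone $250,375 + $519,525 = $769,900; Upper Ward $250,375 + $41,575 = $291,950.

Redwood District: $722,725 | North Precinct: $519,750 | East Township: $1,026,850 | Summit Borough: $1,087,075 | Granite Zone: $769,900 | Upper Ward: $291,950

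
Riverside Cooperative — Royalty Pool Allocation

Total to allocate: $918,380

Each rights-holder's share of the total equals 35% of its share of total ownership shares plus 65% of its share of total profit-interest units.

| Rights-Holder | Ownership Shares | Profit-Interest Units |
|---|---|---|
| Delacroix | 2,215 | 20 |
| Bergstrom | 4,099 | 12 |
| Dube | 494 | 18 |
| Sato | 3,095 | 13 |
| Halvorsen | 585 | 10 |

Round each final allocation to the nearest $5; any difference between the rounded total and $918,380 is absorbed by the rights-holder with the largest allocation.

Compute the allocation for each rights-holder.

Ownership shares total 10,488; profit-interest units total 73.
Combined weights (35% ownership shares + 65% profit-interest units): Delacroix 0.2520; Bergstrom 0.2436; Dube 0.1768; Sato 0.2190; Halvorsen 0.1086.
Pro-rata amounts: Delacroix 231,431.76; Bergstrom 223,753.17; Dube 162,332.37; Sato 201,160.24; Halvorsen 99,702.46.
Rounded to nearest $5: Delacroix $231,430; Bergstrom $223,755; Dube $162,330; Sato $201,160; Halvorsen $99,700. Sum = $918,375.
Difference $918,380 − $918,375 = +$5 applied to largest allocation (Delacroix): Delacroix becomes $231,435.

Delacroix: $231,435 · Bergstrom: $223,755 · Dube: $162,330 · Sato: $201,160 · Halvorsen: $99,700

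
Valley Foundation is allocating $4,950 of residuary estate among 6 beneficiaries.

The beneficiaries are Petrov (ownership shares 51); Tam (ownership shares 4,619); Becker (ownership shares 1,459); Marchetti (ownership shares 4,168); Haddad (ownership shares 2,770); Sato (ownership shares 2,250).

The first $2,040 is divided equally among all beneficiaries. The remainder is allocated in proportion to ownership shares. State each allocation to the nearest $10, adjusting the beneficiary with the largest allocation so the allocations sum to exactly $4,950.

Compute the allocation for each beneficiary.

$2,040 shared equally gives $340 per beneficiary.
Remainder $2,910 by ownership shares (total 15,317): Petrov 9.69 → $10; Tam 877.54 → $880; Becker 277.19 → $280; Marchetti 791.86 → $790; Haddad 526.26 → $530; Sato 427.47 → $430.
Rounding difference −$10 on remainder applied to Tam.
Totals: Petrov $340 + $10 = $350; Tam $340 + $870 = $1,210; Becker $340 + $280 = $620; Marchetti $340 + $790 = $1,130; Haddad $340 + $530 = $870; Sato $340 + $430 = $770.

Petrov: $350 · Tam: $1,210 · Becker: $620 · Marchetti: $1,130 · Haddad: $870 · Sato: $770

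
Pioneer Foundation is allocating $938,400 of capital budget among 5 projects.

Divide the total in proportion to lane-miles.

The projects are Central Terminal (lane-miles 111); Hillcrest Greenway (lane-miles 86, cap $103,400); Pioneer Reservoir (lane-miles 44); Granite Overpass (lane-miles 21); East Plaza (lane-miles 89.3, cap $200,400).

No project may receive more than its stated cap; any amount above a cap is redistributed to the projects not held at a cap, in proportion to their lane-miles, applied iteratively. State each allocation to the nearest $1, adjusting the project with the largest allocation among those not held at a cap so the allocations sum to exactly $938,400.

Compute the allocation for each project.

Combined lane-miles = 351.3.
Unconstrained shares: Central Terminal 296,505.55; Hillcrest Greenway 229,725.02; Pioneer Reservoir 117,533.73; Granite Overpass 56,095.64; East Plaza 238,540.05.
Cap binds for Hillcrest Greenway ($103,400), East Plaza ($200,400); remaining pool $634,600 reallocated over remaining lane-miles 176.
Redistributed shares: Central Terminal 400,230.68 → $400,231; Pioneer Reservoir 158,650.00 → $158,650; Granite Overpass 75,719.32 → $75,719.

Central Terminal: $400,231 | Hillcrest Greenway: $103,400 | Pioneer Reservoir: $158,650 | Granite Overpass: $75,719 | East Plaza: $200,400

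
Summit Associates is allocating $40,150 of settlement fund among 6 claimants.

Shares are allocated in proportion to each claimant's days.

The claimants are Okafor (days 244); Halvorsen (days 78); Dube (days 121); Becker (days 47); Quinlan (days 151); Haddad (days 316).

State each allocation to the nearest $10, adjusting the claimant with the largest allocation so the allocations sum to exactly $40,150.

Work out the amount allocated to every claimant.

Days total: 957.
Unrounded shares: Okafor 244/957 × $40,150 = 10,236.78; Halvorsen 78/957 × $40,150 = 3,272.41; Dube 121/957 × $40,150 = 5,076.44; Becker 47/957 × $40,150 = 1,971.84; Quinlan 151/957 × $40,150 = 6,335.06; Haddad 316/957 × $40,150 = 13,257.47.
At nearest $10: Okafor $10,240; Halvorsen $3,270; Dube $5,080; Becker $1,970; Quinlan $6,340; Haddad $13,260. Sum = $40,160.
Difference $40,150 − $40,160 = −$10 applied to largest allocation (Haddad): Haddad becomes $13,250.

Okafor: $10,240 · Halvorsen: $3,270 · Dube: $5,080 · Becker: $1,970 · Quinlan: $6,340 · Haddad: $13,250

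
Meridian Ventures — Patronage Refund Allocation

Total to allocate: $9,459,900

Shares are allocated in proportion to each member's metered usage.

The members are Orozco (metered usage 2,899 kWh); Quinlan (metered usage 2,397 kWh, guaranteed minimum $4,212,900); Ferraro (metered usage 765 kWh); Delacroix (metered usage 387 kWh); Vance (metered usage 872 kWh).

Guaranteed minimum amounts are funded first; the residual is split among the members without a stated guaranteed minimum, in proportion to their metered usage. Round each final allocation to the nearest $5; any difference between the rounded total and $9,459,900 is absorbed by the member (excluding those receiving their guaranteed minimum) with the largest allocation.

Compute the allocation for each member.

Guaranteed amounts: Quinlan $4,212,900. Balance $5,247,000.
Balance split over remaining metered usage 4,923: Orozco 3,089,793.42 → $3,089,795; Ferraro 815,347.35 → $815,345; Delacroix 412,469.84 → $412,470; Vance 929,389.40 → $929,390.

Orozco: $3,089,795 · Quinlan: $4,212,900 · Ferraro: $815,345 · Delacroix: $412,470 · Vance: $929,390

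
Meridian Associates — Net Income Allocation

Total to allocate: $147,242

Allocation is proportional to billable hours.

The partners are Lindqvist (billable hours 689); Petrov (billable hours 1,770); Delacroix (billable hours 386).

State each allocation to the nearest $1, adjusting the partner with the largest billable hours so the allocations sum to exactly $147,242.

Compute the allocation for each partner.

Total billable hours = 689 + 1,770 + 386 = 2,845.
Pro-rata amounts: Lindqvist 35,658.96; Petrov 91,605.74; Delacroix 19,977.30.
Rounded to nearest $1: Lindqvist $35,659; Petrov $91,606; Delacroix $19,977. Sum = $147,242.
No rounding difference to absorb.

Lindqvist: $35,659 | Petrov: $91,606 | Delacroix: $19,977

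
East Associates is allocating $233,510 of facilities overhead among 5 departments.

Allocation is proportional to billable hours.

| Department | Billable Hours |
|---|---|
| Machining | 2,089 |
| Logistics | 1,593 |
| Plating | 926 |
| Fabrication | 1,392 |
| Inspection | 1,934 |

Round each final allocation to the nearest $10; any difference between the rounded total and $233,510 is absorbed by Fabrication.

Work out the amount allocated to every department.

Combined billable hours = 7,934.
Raw shares: Machining 2,089/7,934 × $233,510 = 61,482.53; Logistics 1,593/7,934 × $233,510 = 46,884.48; Plating 926/7,934 × $233,510 = 27,253.62; Fabrication 1,392/7,934 × $233,510 = 40,968.73; Inspection 1,934/7,934 × $233,510 = 56,920.64.
At nearest $10: Machining $61,480; Logistics $46,880; Plating $27,250; Fabrication $40,970; Inspection $56,920. Sum = $233,500.
Difference $233,510 − $233,500 = +$10 applied to Fabrication: Fabrication becomes $40,980.

Machining: $61,480 · Logistics: $46,880 · Plating: $27,250 · Fabrication: $40,980 · Inspection: $56,920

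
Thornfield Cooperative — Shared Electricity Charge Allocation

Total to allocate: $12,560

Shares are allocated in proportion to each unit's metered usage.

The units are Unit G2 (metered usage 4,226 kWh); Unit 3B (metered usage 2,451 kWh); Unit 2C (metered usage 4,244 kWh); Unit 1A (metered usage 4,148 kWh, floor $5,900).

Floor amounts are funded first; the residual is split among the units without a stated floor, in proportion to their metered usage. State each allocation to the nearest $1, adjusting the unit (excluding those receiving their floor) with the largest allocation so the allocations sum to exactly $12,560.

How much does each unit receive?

Fund the minimums — Unit 1A $5,900. Residual $6,660.
Residual split over remaining metered usage 10,921: Unit G2 2,577.16 → $2,577; Unit 3B 1,494.70 → $1,495; Unit 2C 2,588.14 → $2,588.

Unit G2: $2,577 | Unit 3B: $1,495 | Unit 2C: $2,588 | Unit 1A: $5,900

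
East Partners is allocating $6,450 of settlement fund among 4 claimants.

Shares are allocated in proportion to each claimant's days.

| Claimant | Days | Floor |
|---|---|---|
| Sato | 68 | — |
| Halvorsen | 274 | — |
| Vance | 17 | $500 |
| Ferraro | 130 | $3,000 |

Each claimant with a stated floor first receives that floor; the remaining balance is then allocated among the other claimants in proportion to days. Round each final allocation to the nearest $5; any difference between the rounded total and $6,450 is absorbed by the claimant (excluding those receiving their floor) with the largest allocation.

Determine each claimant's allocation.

Minimums first: Vance $500; Ferraro $3,000. Remaining pool $2,950.
Remaining pool split over remaining days 342: Sato 586.55 → $585; Halvorsen 2,363.45 → $2,365.

Sato: $585; Halvorsen: $2,365; Vance: $500; Ferraro: $3,000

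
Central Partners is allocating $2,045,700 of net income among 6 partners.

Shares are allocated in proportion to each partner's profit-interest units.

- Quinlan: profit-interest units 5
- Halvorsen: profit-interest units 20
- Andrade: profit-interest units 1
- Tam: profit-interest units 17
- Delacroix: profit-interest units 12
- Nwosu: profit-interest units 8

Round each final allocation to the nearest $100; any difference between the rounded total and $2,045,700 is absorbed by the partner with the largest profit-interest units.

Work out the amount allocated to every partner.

Quinlan: $162,400; Halvorsen: $649,300; Andrade: $32,500; Tam: $552,000; Delacroix: $389,700; Nwosu: $259,800

Total profit-interest units = 63.
Raw shares: Quinlan 5/63 × $2,045,700 = 162,357.14; Halvorsen 20/63 × $2,045,700 = 649,428.57; Andrade 1/63 × $2,045,700 = 32,471.43; Tam 17/63 × $2,045,700 = 552,014.29; Delacroix 12/63 × $2,045,700 = 389,657.14; Nwosu 8/63 × $2,045,700 = 259,771.43.
After rounding ($100): Quinlan $162,400; Halvorsen $649,400; Andrade $32,500; Tam $552,000; Delacroix $389,700; Nwosu $259,800. Sum = $2,045,800.
Difference $2,045,700 − $2,045,800 = −$100 applied to largest profit-interest units (Halvorsen): Halvorsen becomes $649,300.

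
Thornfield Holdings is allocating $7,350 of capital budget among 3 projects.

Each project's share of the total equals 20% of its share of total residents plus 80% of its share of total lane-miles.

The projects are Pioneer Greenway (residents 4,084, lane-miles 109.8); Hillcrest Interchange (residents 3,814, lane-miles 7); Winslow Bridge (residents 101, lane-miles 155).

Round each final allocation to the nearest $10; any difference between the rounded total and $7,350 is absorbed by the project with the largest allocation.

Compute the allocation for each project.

Pioneer Greenway: $3,130; Hillcrest Interchange: $850; Winslow Bridge: $3,370

Totals — residents 7,999, lane-miles 271.8.
Combined weights (20% residents + 80% lane-miles): Pioneer Greenway 0.4253; Hillcrest Interchange 0.1160; Winslow Bridge 0.4587.
Pro-rata amounts: Pioneer Greenway 3,125.89; Hillcrest Interchange 852.34; Winslow Bridge 3,371.76.
Rounded to nearest $10: Pioneer Greenway $3,130; Hillcrest Interchange $850; Winslow Bridge $3,370. Sum = $7,350.
No rounding difference to absorb.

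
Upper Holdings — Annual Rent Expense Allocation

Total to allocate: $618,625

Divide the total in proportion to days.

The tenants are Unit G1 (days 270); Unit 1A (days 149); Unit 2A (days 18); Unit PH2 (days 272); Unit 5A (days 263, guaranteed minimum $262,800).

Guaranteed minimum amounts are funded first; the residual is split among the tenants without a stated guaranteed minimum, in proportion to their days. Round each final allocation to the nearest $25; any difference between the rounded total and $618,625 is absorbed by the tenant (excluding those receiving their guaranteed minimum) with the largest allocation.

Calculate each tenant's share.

Unit G1: $135,500; Unit 1A: $74,775; Unit 2A: $9,025; Unit PH2: $136,525; Unit 5A: $262,800

Guaranteed amounts: Unit 5A $262,800. Balance $355,825.
Balance split over remaining days 709: Unit G1 135,504.58 → $135,500; Unit 1A 74,778.46 → $74,775; Unit 2A 9,033.64 → $9,025; Unit PH2 136,508.32 → $136,500.
Rounding difference +$25 applied to Unit PH2 → $136,525.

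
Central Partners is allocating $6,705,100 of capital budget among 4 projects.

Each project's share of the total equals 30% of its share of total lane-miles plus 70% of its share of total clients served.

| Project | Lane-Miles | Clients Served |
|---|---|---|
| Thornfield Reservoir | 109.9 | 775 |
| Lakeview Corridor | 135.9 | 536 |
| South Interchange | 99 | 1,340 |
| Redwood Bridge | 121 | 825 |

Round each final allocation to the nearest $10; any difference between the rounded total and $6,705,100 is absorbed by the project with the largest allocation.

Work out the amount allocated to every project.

Lane-miles total 465.8; clients served total 3,476.
Combined weights (30% lane-miles + 70% clients served): Thornfield Reservoir 0.2269; Lakeview Corridor 0.1955; South Interchange 0.3336; Redwood Bridge 0.2441.
Unrounded shares: Thornfield Reservoir 1,521,062.98; Lakeview Corridor 1,310,625.76; South Interchange 2,236,899.63; Redwood Bridge 1,636,511.63.
At nearest $10: Thornfield Reservoir $1,521,060; Lakeview Corridor $1,310,630; South Interchange $2,236,900; Redwood Bridge $1,636,510. Sum = $6,705,100.
Rounded total matches; no reconciliation needed.

Thornfield Reservoir: $1,521,060 · Lakeview Corridor: $1,310,630 · South Interchange: $2,236,900 · Redwood Bridge: $1,636,510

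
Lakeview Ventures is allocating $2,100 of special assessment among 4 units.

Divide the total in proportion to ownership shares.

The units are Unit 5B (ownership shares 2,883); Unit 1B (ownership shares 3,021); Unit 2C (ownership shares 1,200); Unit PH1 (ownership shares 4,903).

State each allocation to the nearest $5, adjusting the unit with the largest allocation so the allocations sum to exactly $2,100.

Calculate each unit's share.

Unit 5B: $505 · Unit 1B: $530 · Unit 2C: $210 · Unit PH1: $855

Combined ownership shares = 12,007.
Pro-rata amounts: Unit 5B 2,883/12,007 × $2,100 = 504.23; Unit 1B 3,021/12,007 × $2,100 = 528.37; Unit 2C 1,200/12,007 × $2,100 = 209.88; Unit PH1 4,903/12,007 × $2,100 = 857.52.
At nearest $5: Unit 5B $505; Unit 1B $530; Unit 2C $210; Unit PH1 $860. Sum = $2,105.
Difference $2,100 − $2,105 = −$5 applied to largest allocation (Unit PH1): Unit PH1 becomes $855.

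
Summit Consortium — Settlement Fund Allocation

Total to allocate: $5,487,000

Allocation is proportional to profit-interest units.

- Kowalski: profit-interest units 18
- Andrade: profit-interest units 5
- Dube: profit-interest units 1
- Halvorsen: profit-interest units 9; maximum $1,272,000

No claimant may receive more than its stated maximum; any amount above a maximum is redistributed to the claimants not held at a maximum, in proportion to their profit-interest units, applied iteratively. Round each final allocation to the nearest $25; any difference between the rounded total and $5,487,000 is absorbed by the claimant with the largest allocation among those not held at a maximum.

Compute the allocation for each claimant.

Kowalski: $3,161,250 · Andrade: $878,125 · Dube: $175,625 · Halvorsen: $1,272,000

Total profit-interest units = 33.
Unconstrained shares: Kowalski 2,992,909.09; Andrade 831,363.64; Dube 166,272.73; Halvorsen 1,496,454.55.
Cap binds for Halvorsen ($1,272,000); residual $4,215,000 reallocated over remaining profit-interest units 24.
Shares after redistribution: Kowalski 3,161,250.00 → $3,161,250; Andrade 878,125.00 → $878,125; Dube 175,625.00 → $175,625.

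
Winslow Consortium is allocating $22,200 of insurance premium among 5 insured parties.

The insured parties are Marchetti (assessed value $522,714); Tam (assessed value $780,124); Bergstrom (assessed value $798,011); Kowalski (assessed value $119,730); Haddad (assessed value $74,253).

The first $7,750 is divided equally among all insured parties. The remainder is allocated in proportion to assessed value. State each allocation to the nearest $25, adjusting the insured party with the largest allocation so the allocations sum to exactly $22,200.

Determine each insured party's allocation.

Marchetti: $4,850 · Tam: $6,450 · Bergstrom: $6,575 · Kowalski: $2,300 · Haddad: $2,025

First tranche $7,750 split equally: $1,550 each.
Remainder $14,450 by assessed value (total 2,294,832): Marchetti 3,291.40 → $3,300; Tam 4,912.25 → $4,900; Bergstrom 5,024.88 → $5,025; Kowalski 753.91 → $750; Haddad 467.55 → $475.
Totals: Marchetti $1,550 + $3,300 = $4,850; Tam $1,550 + $4,900 = $6,450; Bergstrom $1,550 + $5,025 = $6,575; Kowalski $1,550 + $750 = $2,300; Haddad $1,550 + $475 = $2,025.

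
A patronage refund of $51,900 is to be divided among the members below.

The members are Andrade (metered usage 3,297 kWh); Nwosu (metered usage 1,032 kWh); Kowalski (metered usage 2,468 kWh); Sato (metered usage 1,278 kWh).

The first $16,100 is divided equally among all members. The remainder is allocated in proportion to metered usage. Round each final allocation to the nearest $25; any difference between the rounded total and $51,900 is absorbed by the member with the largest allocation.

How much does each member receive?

Andrade: $18,625; Nwosu: $8,600; Kowalski: $14,975; Sato: $9,700

$16,100 shared equally gives $4,025 per member.
Remainder $35,800 by metered usage (total 8,075): Andrade 14,617.04 → $14,625; Nwosu 4,575.31 → $4,575; Kowalski 10,941.72 → $10,950; Sato 5,665.93 → $5,675.
Rounding difference −$25 on remainder applied to Andrade.
Totals: Andrade $4,025 + $14,600 = $18,625; Nwosu $4,025 + $4,575 = $8,600; Kowalski $4,025 + $10,950 = $14,975; Sato $4,025 + $5,675 = $9,700.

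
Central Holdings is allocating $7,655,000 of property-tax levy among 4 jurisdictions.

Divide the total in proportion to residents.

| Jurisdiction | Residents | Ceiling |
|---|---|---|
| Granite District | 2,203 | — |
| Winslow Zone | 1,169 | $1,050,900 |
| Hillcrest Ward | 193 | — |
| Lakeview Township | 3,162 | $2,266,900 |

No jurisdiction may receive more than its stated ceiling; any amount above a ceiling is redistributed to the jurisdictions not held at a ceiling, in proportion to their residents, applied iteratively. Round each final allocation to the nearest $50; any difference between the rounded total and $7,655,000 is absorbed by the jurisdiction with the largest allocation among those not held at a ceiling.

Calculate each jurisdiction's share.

Granite District: $3,987,850; Winslow Zone: $1,050,900; Hillcrest Ward: $349,350; Lakeview Township: $2,266,900

Total residents = 6,727.
Pro-rata shares before constraints: Granite District 2,506,907.24; Winslow Zone 1,330,265.35; Hillcrest Ward 219,624.65; Lakeview Township 3,598,202.76.
Capped: Winslow Zone ($1,050,900), Lakeview Township ($2,266,900); residual $4,337,200 reallocated over remaining residents 2,396.
Redistributed shares: Granite District 3,987,834.56 → $3,987,850; Hillcrest Ward 349,365.44 → $349,350.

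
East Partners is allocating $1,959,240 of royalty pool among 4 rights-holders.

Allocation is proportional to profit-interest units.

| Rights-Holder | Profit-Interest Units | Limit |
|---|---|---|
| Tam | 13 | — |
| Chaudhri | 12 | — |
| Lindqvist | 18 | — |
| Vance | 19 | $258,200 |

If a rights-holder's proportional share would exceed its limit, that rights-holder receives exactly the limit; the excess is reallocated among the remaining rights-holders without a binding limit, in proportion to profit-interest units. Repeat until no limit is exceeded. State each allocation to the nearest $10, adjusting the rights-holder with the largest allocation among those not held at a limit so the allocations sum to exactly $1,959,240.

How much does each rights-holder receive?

Sum of profit-interest units: 62.
Unconstrained shares: Tam 410,808.39; Chaudhri 379,207.74; Lindqvist 568,811.61; Vance 600,412.26.
Capped: Vance ($258,200); balance $1,701,040 reallocated over remaining profit-interest units 43.
Remaining shares: Tam 514,267.91 → $514,270; Chaudhri 474,708.84 → $474,710; Lindqvist 712,063.26 → $712,060.

Tam: $514,270; Chaudhri: $474,710; Lindqvist: $712,060; Vance: $258,200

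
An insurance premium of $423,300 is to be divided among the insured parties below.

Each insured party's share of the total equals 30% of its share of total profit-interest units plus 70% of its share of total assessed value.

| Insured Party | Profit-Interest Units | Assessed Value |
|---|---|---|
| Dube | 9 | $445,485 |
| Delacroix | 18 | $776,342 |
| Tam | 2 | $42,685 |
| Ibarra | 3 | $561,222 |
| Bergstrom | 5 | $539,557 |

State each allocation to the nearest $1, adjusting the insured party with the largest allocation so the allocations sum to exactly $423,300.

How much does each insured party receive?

Profit-interest units total 37; assessed value total 2,365,291.
Blended shares (30% profit-interest units + 70% assessed value): Dube 0.2048; Delacroix 0.3757; Tam 0.0288; Ibarra 0.1904; Bergstrom 0.2002.
Proportional shares: Dube 86,697.25; Delacroix 159,034.56; Tam 12,211.65; Ibarra 80,603.14; Bergstrom 84,753.40.
At nearest $1: Dube $86,697; Delacroix $159,035; Tam $12,212; Ibarra $80,603; Bergstrom $84,753. Sum = $423,300.
Rounded total matches; no reconciliation needed.

Dube: $86,697 | Delacroix: $159,035 | Tam: $12,212 | Ibarra: $80,603 | Bergstrom: $84,753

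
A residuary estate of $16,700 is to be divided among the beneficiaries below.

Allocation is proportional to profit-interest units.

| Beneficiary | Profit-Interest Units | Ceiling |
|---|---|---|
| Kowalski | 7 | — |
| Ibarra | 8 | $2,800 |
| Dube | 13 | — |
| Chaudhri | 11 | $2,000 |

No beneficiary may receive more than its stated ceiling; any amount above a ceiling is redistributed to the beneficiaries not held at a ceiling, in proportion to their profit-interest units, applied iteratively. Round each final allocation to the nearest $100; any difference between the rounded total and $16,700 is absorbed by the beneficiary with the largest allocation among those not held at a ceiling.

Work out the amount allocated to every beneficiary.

Profit-interest units total: 39.
Unconstrained shares: Kowalski 2,997.44; Ibarra 3,425.64; Dube 5,566.67; Chaudhri 4,710.26.
Cap binds for Ibarra ($2,800), Chaudhri ($2,000); remaining pool $11,900 reallocated over remaining profit-interest units 20.
Redistributed shares: Kowalski 4,165.00 → $4,200; Dube 7,735.00 → $7,700.

Kowalski: $4,200 · Ibarra: $2,800 · Dube: $7,700 · Chaudhri: $2,000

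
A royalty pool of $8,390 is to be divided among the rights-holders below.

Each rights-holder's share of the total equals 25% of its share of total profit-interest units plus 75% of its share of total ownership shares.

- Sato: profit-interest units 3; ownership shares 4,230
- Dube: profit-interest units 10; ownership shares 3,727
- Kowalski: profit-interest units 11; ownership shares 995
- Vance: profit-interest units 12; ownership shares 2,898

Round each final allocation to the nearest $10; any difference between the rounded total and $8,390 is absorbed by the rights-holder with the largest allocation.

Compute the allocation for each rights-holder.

Totals — profit-interest units 36, ownership shares 11,850.
Blended shares (25% profit-interest units + 75% ownership shares): Sato 0.2886; Dube 0.3053; Kowalski 0.1394; Vance 0.2668.
Raw shares: Sato 2,420.98; Dube 2,561.72; Kowalski 1,169.26; Vance 2,238.04.
At nearest $10: Sato $2,420; Dube $2,560; Kowalski $1,170; Vance $2,240. Sum = $8,390.
No rounding difference to absorb.

Sato: $2,420 | Dube: $2,560 | Kowalski: $1,170 | Vance: $2,240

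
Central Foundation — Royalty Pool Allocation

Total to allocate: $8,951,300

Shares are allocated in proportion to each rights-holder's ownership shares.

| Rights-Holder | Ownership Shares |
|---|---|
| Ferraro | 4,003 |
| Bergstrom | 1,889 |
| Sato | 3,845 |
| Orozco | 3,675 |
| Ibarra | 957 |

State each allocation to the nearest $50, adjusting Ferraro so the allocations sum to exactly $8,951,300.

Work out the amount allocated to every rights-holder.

Ferraro: $2,493,750 · Bergstrom: $1,176,750 · Sato: $2,395,300 · Orozco: $2,289,350 · Ibarra: $596,150

Total ownership shares = 14,369.
Raw shares: Ferraro 4,003/14,369 × $8,951,300 = 2,493,705.47; Bergstrom 1,889/14,369 × $8,951,300 = 1,176,769.83; Sato 3,845/14,369 × $8,951,300 = 2,395,277.92; Orozco 3,675/14,369 × $8,951,300 = 2,289,374.87; Ibarra 957/14,369 × $8,951,300 = 596,171.90.
After rounding ($50): Ferraro $2,493,700; Bergstrom $1,176,750; Sato $2,395,300; Orozco $2,289,350; Ibarra $596,150. Sum = $8,951,250.
Difference $8,951,300 − $8,951,250 = +$50 applied to Ferraro: Ferraro becomes $2,493,750.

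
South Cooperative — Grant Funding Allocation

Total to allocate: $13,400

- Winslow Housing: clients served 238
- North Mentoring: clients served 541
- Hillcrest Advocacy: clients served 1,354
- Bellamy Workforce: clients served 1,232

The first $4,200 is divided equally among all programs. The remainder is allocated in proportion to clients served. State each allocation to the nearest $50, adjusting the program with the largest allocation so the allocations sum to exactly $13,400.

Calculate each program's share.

Winslow Housing: $1,700 | North Mentoring: $2,550 | Hillcrest Advocacy: $4,750 | Bellamy Workforce: $4,400

First tranche $4,200 split equally: $1,050 each.
Remainder $9,200 by clients served (total 3,365): Winslow Housing 650.70 → $650; North Mentoring 1,479.11 → $1,500; Hillcrest Advocacy 3,701.87 → $3,700; Bellamy Workforce 3,368.32 → $3,350.
Totals: Winslow Housing $1,050 + $650 = $1,700; North Mentoring $1,050 + $1,500 = $2,550; Hillcrest Advocacy $1,050 + $3,700 = $4,750; Bellamy Workforce $1,050 + $3,350 = $4,400.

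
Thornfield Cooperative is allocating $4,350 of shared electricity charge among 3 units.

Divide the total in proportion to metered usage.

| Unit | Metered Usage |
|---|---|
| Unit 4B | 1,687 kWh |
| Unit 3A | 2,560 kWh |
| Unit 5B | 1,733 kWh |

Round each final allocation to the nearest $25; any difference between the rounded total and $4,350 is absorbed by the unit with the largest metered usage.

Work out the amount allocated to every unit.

Total metered usage = 5,980.
Pro-rata amounts: Unit 4B 1,687/5,980 × $4,350 = 1,227.17; Unit 3A 2,560/5,980 × $4,350 = 1,862.21; Unit 5B 1,733/5,980 × $4,350 = 1,260.63.
Rounded to nearest $25: Unit 4B $1,225; Unit 3A $1,850; Unit 5B $1,250. Sum = $4,325.
Difference $4,350 − $4,325 = +$25 applied to largest metered usage (Unit 3A): Unit 3A becomes $1,875.

Unit 4B: $1,225 | Unit 3A: $1,875 | Unit 5B: $1,250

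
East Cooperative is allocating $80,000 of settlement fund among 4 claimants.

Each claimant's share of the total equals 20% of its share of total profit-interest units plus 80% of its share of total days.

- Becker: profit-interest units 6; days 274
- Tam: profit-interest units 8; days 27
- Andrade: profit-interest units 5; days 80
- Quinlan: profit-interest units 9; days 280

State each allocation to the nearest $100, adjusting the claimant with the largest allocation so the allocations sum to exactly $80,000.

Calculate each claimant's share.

Profit-interest units total 28; days total 661.
Combined weights (20% profit-interest units + 80% days): Becker 0.3745; Tam 0.0898; Andrade 0.1325; Quinlan 0.4032.
Proportional shares: Becker 29,958.07; Tam 7,185.65; Andrade 10,602.98; Quinlan 32,253.30.
At nearest $100: Becker $30,000; Tam $7,200; Andrade $10,600; Quinlan $32,300. Sum = $80,100.
Difference $80,000 − $80,100 = −$100 applied to largest allocation (Quinlan): Quinlan becomes $32,200.

Becker: $30,000 · Tam: $7,200 · Andrade: $10,600 · Quinlan: $32,200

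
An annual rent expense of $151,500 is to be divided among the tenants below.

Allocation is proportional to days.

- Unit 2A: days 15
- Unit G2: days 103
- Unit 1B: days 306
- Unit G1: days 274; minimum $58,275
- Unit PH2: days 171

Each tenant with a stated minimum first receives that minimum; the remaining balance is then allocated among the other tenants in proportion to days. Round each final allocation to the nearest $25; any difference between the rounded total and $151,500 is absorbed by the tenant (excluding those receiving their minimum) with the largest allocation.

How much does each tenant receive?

Unit 2A: $2,350 | Unit G2: $16,150 | Unit 1B: $47,925 | Unit G1: $58,275 | Unit PH2: $26,800

Guaranteed amounts: Unit G1 $58,275. Balance $93,225.
Balance split over remaining days 595: Unit 2A 2,350.21 → $2,350; Unit G2 16,138.11 → $16,150; Unit 1B 47,944.29 → $47,950; Unit PH2 26,792.39 → $26,800.
Rounding difference −$25 applied to Unit 1B → $47,925.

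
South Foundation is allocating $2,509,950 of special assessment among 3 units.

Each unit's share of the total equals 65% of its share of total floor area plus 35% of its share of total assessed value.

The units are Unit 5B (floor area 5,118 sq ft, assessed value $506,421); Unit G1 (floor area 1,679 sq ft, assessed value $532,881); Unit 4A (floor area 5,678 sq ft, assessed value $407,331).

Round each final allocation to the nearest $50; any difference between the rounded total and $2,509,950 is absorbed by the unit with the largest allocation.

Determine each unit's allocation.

Unit 5B: $976,850 · Unit G1: $543,200 · Unit 4A: $989,900

Totals — floor area 12,475, assessed value 1,446,633.
Composite weights (65% floor area + 35% assessed value): Unit 5B 0.3892; Unit G1 0.2164; Unit 4A 0.3944.
Pro-rata amounts: Unit 5B 976,855.97; Unit G1 543,175.24; Unit 4A 989,918.79.
Rounded to nearest $50: Unit 5B $976,850; Unit G1 $543,200; Unit 4A $989,900. Sum = $2,509,950.
No rounding difference to absorb.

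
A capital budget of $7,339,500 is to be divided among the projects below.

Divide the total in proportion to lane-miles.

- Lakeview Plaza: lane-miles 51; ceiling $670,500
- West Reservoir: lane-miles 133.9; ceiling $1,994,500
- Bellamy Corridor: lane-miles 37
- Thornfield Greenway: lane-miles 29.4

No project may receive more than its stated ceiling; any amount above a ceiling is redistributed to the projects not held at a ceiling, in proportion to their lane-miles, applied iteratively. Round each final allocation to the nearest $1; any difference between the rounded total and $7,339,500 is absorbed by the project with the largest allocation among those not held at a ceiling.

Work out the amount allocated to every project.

Lakeview Plaza: $670,500 | West Reservoir: $1,994,500 | Bellamy Corridor: $2,604,767 | Thornfield Greenway: $2,069,733

Sum of lane-miles: 251.3.
Unconstrained shares: Lakeview Plaza 1,489,512.53; West Reservoir 3,910,700.56; Bellamy Corridor 1,080,626.74; Thornfield Greenway 858,660.17.
Held at cap: Lakeview Plaza ($670,500), West Reservoir ($1,994,500); balance $4,674,500 reallocated over remaining lane-miles 66.4.
Shares after redistribution: Bellamy Corridor 2,604,766.57 → $2,604,767; Thornfield Greenway 2,069,733.43 → $2,069,733.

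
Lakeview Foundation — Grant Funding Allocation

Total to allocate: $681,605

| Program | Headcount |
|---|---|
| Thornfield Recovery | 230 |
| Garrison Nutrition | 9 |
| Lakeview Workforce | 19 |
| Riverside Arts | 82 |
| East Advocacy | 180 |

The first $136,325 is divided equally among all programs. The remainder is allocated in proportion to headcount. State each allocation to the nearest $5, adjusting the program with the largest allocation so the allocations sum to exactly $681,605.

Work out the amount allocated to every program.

$136,325 shared equally gives $27,265 per program.
Remainder $545,280 by headcount (total 520): Thornfield Recovery 241,181.54 → $241,180; Garrison Nutrition 9,437.54 → $9,440; Lakeview Workforce 19,923.69 → $19,925; Riverside Arts 85,986.46 → $85,985; East Advocacy 188,750.77 → $188,750.
Totals: Thornfield Recovery $27,265 + $241,180 = $268,445; Garrison Nutrition $27,265 + $9,440 = $36,705; Lakeview Workforce $27,265 + $19,925 = $47,190; Riverside Arts $27,265 + $85,985 = $113,250; East Advocacy $27,265 + $188,750 = $216,015.

Thornfield Recovery: $268,445; Garrison Nutrition: $36,705; Lakeview Workforce: $47,190; Riverside Arts: $113,250; East Advocacy: $216,015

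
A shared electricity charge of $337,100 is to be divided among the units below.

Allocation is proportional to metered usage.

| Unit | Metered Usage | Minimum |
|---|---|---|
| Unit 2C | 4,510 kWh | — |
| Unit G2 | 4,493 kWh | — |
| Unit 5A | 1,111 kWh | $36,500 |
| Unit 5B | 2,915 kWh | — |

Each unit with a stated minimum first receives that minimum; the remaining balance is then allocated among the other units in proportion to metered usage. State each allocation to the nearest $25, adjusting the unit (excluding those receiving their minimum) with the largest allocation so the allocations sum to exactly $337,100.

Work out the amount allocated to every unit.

Unit 2C: $113,750 | Unit G2: $113,325 | Unit 5A: $36,500 | Unit 5B: $73,525

Fund the minimums — Unit 5A $36,500. Remaining pool $300,600.
Remaining pool split over remaining metered usage 11,918: Unit 2C 113,752.81 → $113,750; Unit G2 113,324.03 → $113,325; Unit 5B 73,523.16 → $73,525.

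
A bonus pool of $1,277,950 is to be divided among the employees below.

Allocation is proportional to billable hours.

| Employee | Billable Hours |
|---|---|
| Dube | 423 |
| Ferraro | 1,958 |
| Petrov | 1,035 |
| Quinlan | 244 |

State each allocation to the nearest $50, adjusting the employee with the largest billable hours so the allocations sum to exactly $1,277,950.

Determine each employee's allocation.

Dube: $147,700; Ferraro: $683,650; Petrov: $361,400; Quinlan: $85,200

Billable hours total: 423 + 1,958 + 1,035 + 244 = 3,660.
Raw shares: Dube 147,697.50; Ferraro 683,668.33; Petrov 361,387.50; Quinlan 85,196.67.
At nearest $50: Dube $147,700; Ferraro $683,650; Petrov $361,400; Quinlan $85,200. Sum = $1,277,950.
Sum already equals the total — no adjustment.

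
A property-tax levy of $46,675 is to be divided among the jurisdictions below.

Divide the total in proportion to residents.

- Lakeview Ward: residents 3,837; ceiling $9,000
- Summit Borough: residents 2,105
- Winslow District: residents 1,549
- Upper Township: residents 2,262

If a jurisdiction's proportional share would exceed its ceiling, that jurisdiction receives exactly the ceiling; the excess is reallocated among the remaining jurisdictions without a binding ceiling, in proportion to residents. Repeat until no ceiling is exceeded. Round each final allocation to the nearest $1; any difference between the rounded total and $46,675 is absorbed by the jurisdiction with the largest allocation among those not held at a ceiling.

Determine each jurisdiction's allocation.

Lakeview Ward: $9,000; Summit Borough: $13,405; Winslow District: $9,865; Upper Township: $14,405

Combined residents = 9,753.
Pro-rata shares before constraints: Lakeview Ward 18,362.76; Summit Borough 10,073.91; Winslow District 7,413.06; Upper Township 10,825.27.
Capped: Lakeview Ward ($9,000); remaining pool $37,675 reallocated over remaining residents 5,916.
Shares after redistribution: Summit Borough 13,405.32 → $13,405; Winslow District 9,864.53 → $9,865; Upper Township 14,405.15 → $14,405.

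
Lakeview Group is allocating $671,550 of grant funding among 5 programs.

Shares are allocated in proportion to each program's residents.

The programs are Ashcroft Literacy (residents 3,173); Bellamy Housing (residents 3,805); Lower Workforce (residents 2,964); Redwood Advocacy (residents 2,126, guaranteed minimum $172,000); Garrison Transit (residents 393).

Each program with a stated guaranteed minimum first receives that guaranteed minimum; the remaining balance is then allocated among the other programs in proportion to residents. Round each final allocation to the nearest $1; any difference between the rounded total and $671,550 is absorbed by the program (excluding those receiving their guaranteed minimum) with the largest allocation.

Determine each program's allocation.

Ashcroft Literacy: $153,369 · Bellamy Housing: $183,918 · Lower Workforce: $143,267 · Redwood Advocacy: $172,000 · Garrison Transit: $18,996

Minimums first: Redwood Advocacy $172,000. Remaining pool $499,550.
Remaining pool split over remaining residents 10,335: Ashcroft Literacy 153,369.34 → $153,369; Bellamy Housing 183,917.54 → $183,918; Lower Workforce 143,267.17 → $143,267; Garrison Transit 18,995.95 → $18,996.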